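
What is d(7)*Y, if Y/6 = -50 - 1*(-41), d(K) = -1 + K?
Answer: -324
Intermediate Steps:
Y = -54 (Y = 6*(-50 - 1*(-41)) = 6*(-50 + 41) = 6*(-9) = -54)
d(7)*Y = (-1 + 7)*(-54) = 6*(-54) = -324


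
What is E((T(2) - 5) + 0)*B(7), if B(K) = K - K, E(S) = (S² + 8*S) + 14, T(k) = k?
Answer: 0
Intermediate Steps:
E(S) = 14 + S² + 8*S
B(K) = 0
E((T(2) - 5) + 0)*B(7) = (14 + ((2 - 5) + 0)² + 8*((2 - 5) + 0))*0 = (14 + (-3 + 0)² + 8*(-3 + 0))*0 = (14 + (-3)² + 8*(-3))*0 = (14 + 9 - 24)*0 = -1*0 = 0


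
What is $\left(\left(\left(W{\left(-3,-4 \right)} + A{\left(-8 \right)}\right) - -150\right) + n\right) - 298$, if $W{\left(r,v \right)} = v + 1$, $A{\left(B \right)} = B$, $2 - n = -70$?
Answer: $-87$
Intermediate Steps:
$n = 72$ ($n = 2 - -70 = 2 + 70 = 72$)
$W{\left(r,v \right)} = 1 + v$
$\left(\left(\left(W{\left(-3,-4 \right)} + A{\left(-8 \right)}\right) - -150\right) + n\right) - 298 = \left(\left(\left(\left(1 - 4\right) - 8\right) - -150\right) + 72\right) - 298 = \left(\left(\left(-3 - 8\right) + 150\right) + 72\right) - 298 = \left(\left(-11 + 150\right) + 72\right) - 298 = \left(139 + 72\right) - 298 = 211 - 298 = -87$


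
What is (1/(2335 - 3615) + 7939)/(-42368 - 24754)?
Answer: -10161919/85916160 ≈ -0.11828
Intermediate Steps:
(1/(2335 - 3615) + 7939)/(-42368 - 24754) = (1/(-1280) + 7939)/(-67122) = (-1/1280 + 7939)*(-1/67122) = (10161919/1280)*(-1/67122) = -10161919/85916160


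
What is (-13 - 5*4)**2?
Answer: 1089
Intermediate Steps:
(-13 - 5*4)**2 = (-13 - 20)**2 = (-33)**2 = 1089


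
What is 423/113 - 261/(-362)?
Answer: 182619/40906 ≈ 4.4644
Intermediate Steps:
423/113 - 261/(-362) = 423*(1/113) - 261*(-1/362) = 423/113 + 261/362 = 182619/40906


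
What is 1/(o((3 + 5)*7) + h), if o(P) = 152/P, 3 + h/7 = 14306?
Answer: 7/700866 ≈ 9.9876e-6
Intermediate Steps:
h = 100121 (h = -21 + 7*14306 = -21 + 100142 = 100121)
1/(o((3 + 5)*7) + h) = 1/(152/(((3 + 5)*7)) + 100121) = 1/(152/((8*7)) + 100121) = 1/(152/56 + 100121) = 1/(152*(1/56) + 100121) = 1/(19/7 + 100121) = 1/(700866/7) = 7/700866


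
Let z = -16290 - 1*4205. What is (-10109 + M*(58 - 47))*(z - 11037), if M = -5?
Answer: 320491248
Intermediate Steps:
z = -20495 (z = -16290 - 4205 = -20495)
(-10109 + M*(58 - 47))*(z - 11037) = (-10109 - 5*(58 - 47))*(-20495 - 11037) = (-10109 - 5*11)*(-31532) = (-10109 - 55)*(-31532) = -10164*(-31532) = 320491248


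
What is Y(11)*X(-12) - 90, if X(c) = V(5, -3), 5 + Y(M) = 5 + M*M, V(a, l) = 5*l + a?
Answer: -1300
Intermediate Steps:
V(a, l) = a + 5*l
Y(M) = M² (Y(M) = -5 + (5 + M*M) = -5 + (5 + M²) = M²)
X(c) = -10 (X(c) = 5 + 5*(-3) = 5 - 15 = -10)
Y(11)*X(-12) - 90 = 11²*(-10) - 90 = 121*(-10) - 90 = -1210 - 90 = -1300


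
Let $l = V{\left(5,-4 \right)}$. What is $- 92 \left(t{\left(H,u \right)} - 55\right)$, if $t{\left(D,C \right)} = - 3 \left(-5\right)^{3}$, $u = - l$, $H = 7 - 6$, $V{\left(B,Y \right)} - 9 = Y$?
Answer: $-29440$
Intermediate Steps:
$V{\left(B,Y \right)} = 9 + Y$
$l = 5$ ($l = 9 - 4 = 5$)
$H = 1$ ($H = 7 - 6 = 1$)
$u = -5$ ($u = \left(-1\right) 5 = -5$)
$t{\left(D,C \right)} = 375$ ($t{\left(D,C \right)} = \left(-3\right) \left(-125\right) = 375$)
$- 92 \left(t{\left(H,u \right)} - 55\right) = - 92 \left(375 - 55\right) = \left(-92\right) 320 = -29440$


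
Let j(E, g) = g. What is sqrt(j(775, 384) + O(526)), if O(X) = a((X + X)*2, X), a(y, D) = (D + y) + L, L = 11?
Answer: 55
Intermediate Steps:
a(y, D) = 11 + D + y (a(y, D) = (D + y) + 11 = 11 + D + y)
O(X) = 11 + 5*X (O(X) = 11 + X + (X + X)*2 = 11 + X + (2*X)*2 = 11 + X + 4*X = 11 + 5*X)
sqrt(j(775, 384) + O(526)) = sqrt(384 + (11 + 5*526)) = sqrt(384 + (11 + 2630)) = sqrt(384 + 2641) = sqrt(3025) = 55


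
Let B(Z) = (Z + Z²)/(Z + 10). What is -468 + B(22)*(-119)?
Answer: -37595/16 ≈ -2349.7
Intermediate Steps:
B(Z) = (Z + Z²)/(10 + Z)
-468 + B(22)*(-119) = -468 + (22*(1 + 22)/(10 + 22))*(-119) = -468 + (22*23/32)*(-119) = -468 + (22*(1/32)*23)*(-119) = -468 + (253/16)*(-119) = -468 - 30107/16 = -37595/16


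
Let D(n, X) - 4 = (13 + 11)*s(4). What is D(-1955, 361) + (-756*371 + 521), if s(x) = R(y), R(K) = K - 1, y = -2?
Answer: -280023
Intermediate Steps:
R(K) = -1 + K
s(x) = -3 (s(x) = -1 - 2 = -3)
D(n, X) = -68 (D(n, X) = 4 + (13 + 11)*(-3) = 4 + 24*(-3) = 4 - 72 = -68)
D(-1955, 361) + (-756*371 + 521) = -68 + (-756*371 + 521) = -68 + (-280476 + 521) = -68 - 279955 = -280023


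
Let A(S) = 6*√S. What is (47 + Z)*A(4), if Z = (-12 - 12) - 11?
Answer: 144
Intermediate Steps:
Z = -35 (Z = -24 - 11 = -35)
(47 + Z)*A(4) = (47 - 35)*(6*√4) = 12*(6*2) = 12*12 = 144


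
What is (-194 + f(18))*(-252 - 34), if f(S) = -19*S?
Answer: 153296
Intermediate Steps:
(-194 + f(18))*(-252 - 34) = (-194 - 19*18)*(-252 - 34) = (-194 - 342)*(-286) = -536*(-286) = 153296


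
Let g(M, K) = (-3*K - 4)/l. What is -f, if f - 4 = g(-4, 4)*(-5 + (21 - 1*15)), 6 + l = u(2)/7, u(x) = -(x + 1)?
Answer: -292/45 ≈ -6.4889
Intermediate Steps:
u(x) = -1 - x (u(x) = -(1 + x) = -1 - x)
l = -45/7 (l = -6 + (-1 - 1*2)/7 = -6 + (-1 - 2)*(⅐) = -6 - 3*⅐ = -6 - 3/7 = -45/7 ≈ -6.4286)
g(M, K) = 28/45 + 7*K/15 (g(M, K) = (-3*K - 4)/(-45/7) = (-4 - 3*K)*(-7/45) = 28/45 + 7*K/15)
f = 292/45 (f = 4 + (28/45 + (7/15)*4)*(-5 + (21 - 1*15)) = 4 + (28/45 + 28/15)*(-5 + (21 - 15)) = 4 + 112*(-5 + 6)/45 = 4 + (112/45)*1 = 4 + 112/45 = 292/45 ≈ 6.4889)
-f = -1*292/45 = -292/45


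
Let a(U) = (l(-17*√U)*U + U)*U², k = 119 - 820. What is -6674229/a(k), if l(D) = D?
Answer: 741581/7754066993510 + 12606877*I*√701/7754066993510 ≈ 9.5638e-8 + 4.3046e-5*I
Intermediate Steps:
k = -701
a(U) = U²*(U - 17*U^(3/2)) (a(U) = ((-17*√U)*U + U)*U² = (-17*U^(3/2) + U)*U² = (U - 17*U^(3/2))*U² = U²*(U - 17*U^(3/2)))
-6674229/a(k) = -6674229/((-701)³ - (-5856025717)*I*√701) = -6674229/(-344472101 - (-5856025717)*I*√701) = -6674229/(-344472101 + 5856025717*I*√701)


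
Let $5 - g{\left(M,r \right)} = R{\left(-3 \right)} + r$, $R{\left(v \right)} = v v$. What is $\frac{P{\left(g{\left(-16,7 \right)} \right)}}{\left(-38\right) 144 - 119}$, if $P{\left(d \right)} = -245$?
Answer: $\frac{245}{5591} \approx 0.04382$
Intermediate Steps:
$R{\left(v \right)} = v^{2}$
$g{\left(M,r \right)} = -4 - r$ ($g{\left(M,r \right)} = 5 - \left(\left(-3\right)^{2} + r\right) = 5 - \left(9 + r\right) = -4 - r$)
$\frac{P{\left(g{\left(-16,7 \right)} \right)}}{\left(-38\right) 144 - 119} = - \frac{245}{\left(-38\right) 144 - 119} = - \frac{245}{-5472 - 119} = - \frac{245}{-5591} = \left(-245\right) \left(- \frac{1}{5591}\right) = \frac{245}{5591}$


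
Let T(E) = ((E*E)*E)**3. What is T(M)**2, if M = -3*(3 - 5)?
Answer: 101559956668416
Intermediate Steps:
M = 6 (M = -3*(-2) = 6)
T(E) = E**9 (T(E) = (E**2*E)**3 = (E**3)**3 = E**9)
T(M)**2 = (6**9)**2 = 10077696**2 = 101559956668416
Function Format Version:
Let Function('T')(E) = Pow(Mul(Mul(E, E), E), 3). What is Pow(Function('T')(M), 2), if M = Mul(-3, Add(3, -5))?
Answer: 101559956668416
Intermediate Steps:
M = 6 (M = Mul(-3, -2) = 6)
Function('T')(E) = Pow(E, 9) (Function('T')(E) = Pow(Mul(Pow(E, 2), E), 3) = Pow(Pow(E, 3), 3) = Pow(E, 9))
Pow(Function('T')(M), 2) = Pow(Pow(6, 9), 2) = Pow(10077696, 2) = 101559956668416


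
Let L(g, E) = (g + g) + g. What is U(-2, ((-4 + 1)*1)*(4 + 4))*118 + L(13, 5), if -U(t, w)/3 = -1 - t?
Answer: -315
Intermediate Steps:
U(t, w) = 3 + 3*t (U(t, w) = -3*(-1 - t) = 3 + 3*t)
L(g, E) = 3*g (L(g, E) = 2*g + g = 3*g)
U(-2, ((-4 + 1)*1)*(4 + 4))*118 + L(13, 5) = (3 + 3*(-2))*118 + 3*13 = (3 - 6)*118 + 39 = -3*118 + 39 = -354 + 39 = -315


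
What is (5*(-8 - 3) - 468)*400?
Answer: -209200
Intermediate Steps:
(5*(-8 - 3) - 468)*400 = (5*(-11) - 468)*400 = (-55 - 468)*400 = -523*400 = -209200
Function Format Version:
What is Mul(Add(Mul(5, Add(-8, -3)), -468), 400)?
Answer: -209200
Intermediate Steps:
Mul(Add(Mul(5, Add(-8, -3)), -468), 400) = Mul(Add(Mul(5, -11), -468), 400) = Mul(Add(-55, -468), 400) = Mul(-523, 400) = -209200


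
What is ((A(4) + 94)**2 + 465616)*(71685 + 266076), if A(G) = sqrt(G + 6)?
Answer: 160254759582 + 63499068*sqrt(10) ≈ 1.6046e+11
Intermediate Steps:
A(G) = sqrt(6 + G)
((A(4) + 94)**2 + 465616)*(71685 + 266076) = ((sqrt(6 + 4) + 94)**2 + 465616)*(71685 + 266076) = ((sqrt(10) + 94)**2 + 465616)*337761 = ((94 + sqrt(10))**2 + 465616)*337761 = (465616 + (94 + sqrt(10))**2)*337761 = 157266925776 + 337761*(94 + sqrt(10))**2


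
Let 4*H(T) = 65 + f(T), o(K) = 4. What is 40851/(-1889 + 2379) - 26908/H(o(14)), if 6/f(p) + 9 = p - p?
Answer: -150334797/94570 ≈ -1589.7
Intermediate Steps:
f(p) = -⅔ (f(p) = 6/(-9 + (p - p)) = 6/(-9 + 0) = 6/(-9) = 6*(-⅑) = -⅔)
H(T) = 193/12 (H(T) = (65 - ⅔)/4 = (¼)*(193/3) = 193/12)
40851/(-1889 + 2379) - 26908/H(o(14)) = 40851/(-1889 + 2379) - 26908/193/12 = 40851/490 - 26908*12/193 = 40851*(1/490) - 322896/193 = 40851/490 - 322896/193 = -150334797/94570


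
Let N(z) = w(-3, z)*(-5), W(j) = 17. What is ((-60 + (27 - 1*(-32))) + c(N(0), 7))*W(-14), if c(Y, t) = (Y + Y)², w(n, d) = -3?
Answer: 15283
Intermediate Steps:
N(z) = 15 (N(z) = -3*(-5) = 15)
c(Y, t) = 4*Y² (c(Y, t) = (2*Y)² = 4*Y²)
((-60 + (27 - 1*(-32))) + c(N(0), 7))*W(-14) = ((-60 + (27 - 1*(-32))) + 4*15²)*17 = ((-60 + (27 + 32)) + 4*225)*17 = ((-60 + 59) + 900)*17 = (-1 + 900)*17 = 899*17 = 15283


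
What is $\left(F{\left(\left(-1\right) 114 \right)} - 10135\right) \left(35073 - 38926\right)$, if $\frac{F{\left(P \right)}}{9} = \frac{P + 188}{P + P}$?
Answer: $\frac{1484333573}{38} \approx 3.9061 \cdot 10^{7}$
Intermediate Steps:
$F{\left(P \right)} = \frac{9 \left(188 + P\right)}{2 P}$ ($F{\left(P \right)} = 9 \frac{P + 188}{P + P} = 9 \frac{188 + P}{2 P} = \frac{9 \left(188 + P\right)}{2 P}$)
$\left(F{\left(\left(-1\right) 114 \right)} - 10135\right) \left(35073 - 38926\right) = \left(\left(\frac{9}{2} + \frac{846}{\left(-1\right) 114}\right) - 10135\right) \left(35073 - 38926\right) = \left(\left(\frac{9}{2} + \frac{846}{-114}\right) - 10135\right) \left(-3853\right) = \left(\left(\frac{9}{2} + 846 \left(- \frac{1}{114}\right)\right) - 10135\right) \left(-3853\right) = \left(\left(\frac{9}{2} - \frac{141}{19}\right) - 10135\right) \left(-3853\right) = \left(- \frac{111}{38} - 10135\right) \left(-3853\right) = \left(- \frac{385241}{38}\right) \left(-3853\right) = \frac{1484333573}{38}$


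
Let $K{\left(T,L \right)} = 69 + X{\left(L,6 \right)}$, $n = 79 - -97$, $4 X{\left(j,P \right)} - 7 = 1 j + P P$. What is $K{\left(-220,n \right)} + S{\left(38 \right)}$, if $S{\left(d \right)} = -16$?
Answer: $\frac{431}{4} \approx 107.75$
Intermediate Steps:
$X{\left(j,P \right)} = \frac{7}{4} + \frac{j}{4} + \frac{P^{2}}{4}$ ($X{\left(j,P \right)} = \frac{7}{4} + \frac{1 j + P P}{4} = \frac{7}{4} + \frac{j + P^{2}}{4} = \frac{7}{4} + \left(\frac{j}{4} + \frac{P^{2}}{4}\right) = \frac{7}{4} + \frac{j}{4} + \frac{P^{2}}{4}$)
$n = 176$ ($n = 79 + 97 = 176$)
$K{\left(T,L \right)} = \frac{319}{4} + \frac{L}{4}$ ($K{\left(T,L \right)} = 69 + \left(\frac{7}{4} + \frac{L}{4} + \frac{6^{2}}{4}\right) = 69 + \left(\frac{7}{4} + \frac{L}{4} + \frac{1}{4} \cdot 36\right) = 69 + \left(\frac{7}{4} + \frac{L}{4} + 9\right) = 69 + \left(\frac{43}{4} + \frac{L}{4}\right) = \frac{319}{4} + \frac{L}{4}$)
$K{\left(-220,n \right)} + S{\left(38 \right)} = \left(\frac{319}{4} + \frac{1}{4} \cdot 176\right) - 16 = \left(\frac{319}{4} + 44\right) - 16 = \frac{495}{4} - 16 = \frac{431}{4}$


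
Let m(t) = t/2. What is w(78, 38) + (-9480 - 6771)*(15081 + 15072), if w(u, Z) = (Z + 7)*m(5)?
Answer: -980032581/2 ≈ -4.9002e+8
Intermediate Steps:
m(t) = t/2 (m(t) = t*(1/2) = t/2)
w(u, Z) = 35/2 + 5*Z/2 (w(u, Z) = (Z + 7)*((1/2)*5) = (7 + Z)*(5/2) = 35/2 + 5*Z/2)
w(78, 38) + (-9480 - 6771)*(15081 + 15072) = (35/2 + (5/2)*38) + (-9480 - 6771)*(15081 + 15072) = (35/2 + 95) - 16251*30153 = 225/2 - 490016403 = -980032581/2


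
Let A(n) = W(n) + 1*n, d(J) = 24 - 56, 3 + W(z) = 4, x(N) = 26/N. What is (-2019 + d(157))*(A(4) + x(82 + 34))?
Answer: -621453/58 ≈ -10715.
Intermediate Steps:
W(z) = 1 (W(z) = -3 + 4 = 1)
d(J) = -32
A(n) = 1 + n (A(n) = 1 + 1*n = 1 + n)
(-2019 + d(157))*(A(4) + x(82 + 34)) = (-2019 - 32)*((1 + 4) + 26/(82 + 34)) = -2051*(5 + 26/116) = -2051*(5 + 26*(1/116)) = -2051*(5 + 13/58) = -2051*303/58 = -621453/58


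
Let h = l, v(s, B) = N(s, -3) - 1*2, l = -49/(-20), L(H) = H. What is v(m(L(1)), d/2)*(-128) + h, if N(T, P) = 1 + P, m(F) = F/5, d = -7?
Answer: 10289/20 ≈ 514.45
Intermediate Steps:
m(F) = F/5 (m(F) = F*(⅕) = F/5)
l = 49/20 (l = -49*(-1/20) = 49/20 ≈ 2.4500)
v(s, B) = -4 (v(s, B) = (1 - 3) - 1*2 = -2 - 2 = -4)
h = 49/20 ≈ 2.4500
v(m(L(1)), d/2)*(-128) + h = -4*(-128) + 49/20 = 512 + 49/20 = 10289/20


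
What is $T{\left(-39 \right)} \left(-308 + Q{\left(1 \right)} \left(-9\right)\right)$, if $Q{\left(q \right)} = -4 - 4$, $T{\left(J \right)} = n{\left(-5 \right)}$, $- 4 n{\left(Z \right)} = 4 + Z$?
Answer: $-59$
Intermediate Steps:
$n{\left(Z \right)} = -1 - \frac{Z}{4}$ ($n{\left(Z \right)} = - \frac{4 + Z}{4} = -1 - \frac{Z}{4}$)
$T{\left(J \right)} = \frac{1}{4}$ ($T{\left(J \right)} = -1 - - \frac{5}{4} = -1 + \frac{5}{4} = \frac{1}{4}$)
$Q{\left(q \right)} = -8$
$T{\left(-39 \right)} \left(-308 + Q{\left(1 \right)} \left(-9\right)\right) = \frac{-308 - -72}{4} = \frac{-308 + 72}{4} = \frac{1}{4} \left(-236\right) = -59$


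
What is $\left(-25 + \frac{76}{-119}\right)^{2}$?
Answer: $\frac{9308601}{14161} \approx 657.34$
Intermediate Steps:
$\left(-25 + \frac{76}{-119}\right)^{2} = \left(-25 + 76 \left(- \frac{1}{119}\right)\right)^{2} = \left(-25 - \frac{76}{119}\right)^{2} = \left(- \frac{3051}{119}\right)^{2} = \frac{9308601}{14161}$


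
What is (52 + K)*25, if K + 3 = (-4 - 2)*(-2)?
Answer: 1525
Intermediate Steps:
K = 9 (K = -3 + (-4 - 2)*(-2) = -3 - 6*(-2) = -3 + 12 = 9)
(52 + K)*25 = (52 + 9)*25 = 61*25 = 1525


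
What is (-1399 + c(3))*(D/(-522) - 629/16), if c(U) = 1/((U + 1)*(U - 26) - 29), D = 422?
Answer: 1772626100/31581 ≈ 56130.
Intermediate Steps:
c(U) = 1/(-29 + (1 + U)*(-26 + U)) (c(U) = 1/((1 + U)*(-26 + U) - 29) = 1/(-29 + (1 + U)*(-26 + U)))
(-1399 + c(3))*(D/(-522) - 629/16) = (-1399 + 1/(-55 + 3² - 25*3))*(422/(-522) - 629/16) = (-1399 + 1/(-55 + 9 - 75))*(422*(-1/522) - 629*1/16) = (-1399 + 1/(-121))*(-211/261 - 629/16) = (-1399 - 1/121)*(-167545/4176) = -169280/121*(-167545/4176) = 1772626100/31581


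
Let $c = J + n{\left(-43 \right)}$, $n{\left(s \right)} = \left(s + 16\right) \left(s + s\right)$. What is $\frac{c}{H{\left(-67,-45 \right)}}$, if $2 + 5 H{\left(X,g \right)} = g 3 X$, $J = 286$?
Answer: $\frac{13040}{9043} \approx 1.442$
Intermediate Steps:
$n{\left(s \right)} = 2 s \left(16 + s\right)$ ($n{\left(s \right)} = \left(16 + s\right) 2 s = 2 s \left(16 + s\right)$)
$H{\left(X,g \right)} = - \frac{2}{5} + \frac{3 X g}{5}$ ($H{\left(X,g \right)} = - \frac{2}{5} + \frac{g 3 X}{5} = - \frac{2}{5} + \frac{3 g X}{5} = - \frac{2}{5} + \frac{3 X g}{5}$)
$c = 2608$ ($c = 286 + 2 \left(-43\right) \left(16 - 43\right) = 286 + 2 \left(-43\right) \left(-27\right) = 286 + 2322 = 2608$)
$\frac{c}{H{\left(-67,-45 \right)}} = \frac{2608}{- \frac{2}{5} + \frac{3}{5} \left(-67\right) \left(-45\right)} = \frac{2608}{- \frac{2}{5} + 1809} = \frac{2608}{\frac{9043}{5}} = 2608 \cdot \frac{5}{9043} = \frac{13040}{9043}$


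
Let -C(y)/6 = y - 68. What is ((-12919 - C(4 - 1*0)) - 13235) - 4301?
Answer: -30839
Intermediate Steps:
C(y) = 408 - 6*y (C(y) = -6*(y - 68) = -6*(-68 + y) = 408 - 6*y)
((-12919 - C(4 - 1*0)) - 13235) - 4301 = ((-12919 - (408 - 6*(4 - 1*0))) - 13235) - 4301 = ((-12919 - (408 - 6*(4 + 0))) - 13235) - 4301 = ((-12919 - (408 - 6*4)) - 13235) - 4301 = ((-12919 - (408 - 24)) - 13235) - 4301 = ((-12919 - 1*384) - 13235) - 4301 = ((-12919 - 384) - 13235) - 4301 = (-13303 - 13235) - 4301 = -26538 - 4301 = -30839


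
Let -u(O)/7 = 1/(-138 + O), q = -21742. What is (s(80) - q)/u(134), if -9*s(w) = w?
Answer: 782392/63 ≈ 12419.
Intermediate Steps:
s(w) = -w/9
u(O) = -7/(-138 + O)
(s(80) - q)/u(134) = (-⅑*80 - 1*(-21742))/((-7/(-138 + 134))) = (-80/9 + 21742)/((-7/(-4))) = 195598/(9*((-7*(-¼)))) = 195598/(9*(7/4)) = (195598/9)*(4/7) = 782392/63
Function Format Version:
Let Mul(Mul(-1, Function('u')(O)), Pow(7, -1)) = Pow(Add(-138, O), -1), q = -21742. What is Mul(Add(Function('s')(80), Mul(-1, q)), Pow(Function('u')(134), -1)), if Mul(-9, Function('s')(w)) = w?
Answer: Rational(782392, 63) ≈ 12419.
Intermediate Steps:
Function('s')(w) = Mul(Rational(-1, 9), w)
Function('u')(O) = Mul(-7, Pow(Add(-138, O), -1))
Mul(Add(Function('s')(80), Mul(-1, q)), Pow(Function('u')(134), -1)) = Mul(Add(Mul(Rational(-1, 9), 80), Mul(-1, -21742)), Pow(Mul(-7, Pow(Add(-138, 134), -1)), -1)) = Mul(Add(Rational(-80, 9), 21742), Pow(Mul(-7, Pow(-4, -1)), -1)) = Mul(Rational(195598, 9), Pow(Mul(-7, Rational(-1, 4)), -1)) = Mul(Rational(195598, 9), Pow(Rational(7, 4), -1)) = Mul(Rational(195598, 9), Rational(4, 7)) = Rational(782392, 63)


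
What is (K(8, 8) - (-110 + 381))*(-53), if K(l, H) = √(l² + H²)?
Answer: 14363 - 424*√2 ≈ 13763.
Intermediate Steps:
K(l, H) = √(H² + l²)
(K(8, 8) - (-110 + 381))*(-53) = (√(8² + 8²) - (-110 + 381))*(-53) = (√(64 + 64) - 1*271)*(-53) = (√128 - 271)*(-53) = (8*√2 - 271)*(-53) = (-271 + 8*√2)*(-53) = 14363 - 424*√2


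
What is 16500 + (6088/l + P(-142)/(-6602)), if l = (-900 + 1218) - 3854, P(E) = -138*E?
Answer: 24067350223/1459042 ≈ 16495.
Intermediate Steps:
l = -3536 (l = 318 - 3854 = -3536)
16500 + (6088/l + P(-142)/(-6602)) = 16500 + (6088/(-3536) - 138*(-142)/(-6602)) = 16500 + (6088*(-1/3536) + 19596*(-1/6602)) = 16500 + (-761/442 - 9798/3301) = 16500 - 6842777/1459042 = 24067350223/1459042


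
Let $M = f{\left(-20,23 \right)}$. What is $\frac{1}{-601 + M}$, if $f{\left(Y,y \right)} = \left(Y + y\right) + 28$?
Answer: $- \frac{1}{570} \approx -0.0017544$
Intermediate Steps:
$f{\left(Y,y \right)} = 28 + Y + y$
$M = 31$ ($M = 28 - 20 + 23 = 31$)
$\frac{1}{-601 + M} = \frac{1}{-601 + 31} = \frac{1}{-570} = - \frac{1}{570}$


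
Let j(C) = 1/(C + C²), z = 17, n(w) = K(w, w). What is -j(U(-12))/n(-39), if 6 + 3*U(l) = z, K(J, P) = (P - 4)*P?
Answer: -3/86086 ≈ -3.4849e-5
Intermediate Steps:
K(J, P) = P*(-4 + P) (K(J, P) = (-4 + P)*P = P*(-4 + P))
n(w) = w*(-4 + w)
U(l) = 11/3 (U(l) = -2 + (⅓)*17 = -2 + 17/3 = 11/3)
-j(U(-12))/n(-39) = -1/((11/3)*(1 + 11/3))/((-39*(-4 - 39))) = -3/(11*(14/3))/((-39*(-43))) = -(3/11)*(3/14)/1677 = -9/(154*1677) = -1*3/86086 = -3/86086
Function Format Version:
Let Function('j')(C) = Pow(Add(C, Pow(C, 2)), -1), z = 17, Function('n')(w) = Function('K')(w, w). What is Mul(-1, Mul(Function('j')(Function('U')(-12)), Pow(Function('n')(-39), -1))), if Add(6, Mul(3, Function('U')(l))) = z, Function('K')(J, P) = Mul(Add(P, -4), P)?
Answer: Rational(-3, 86086) ≈ -3.4849e-5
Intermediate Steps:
Function('K')(J, P) = Mul(P, Add(-4, P)) (Function('K')(J, P) = Mul(Add(-4, P), P) = Mul(P, Add(-4, P)))
Function('n')(w) = Mul(w, Add(-4, w))
Function('U')(l) = Rational(11, 3) (Function('U')(l) = Add(-2, Mul(Rational(1, 3), 17)) = Add(-2, Rational(17, 3)) = Rational(11, 3))
Mul(-1, Mul(Function('j')(Function('U')(-12)), Pow(Function('n')(-39), -1))) = Mul(-1, Mul(Mul(Pow(Rational(11, 3), -1), Pow(Add(1, Rational(11, 3)), -1)), Pow(Mul(-39, Add(-4, -39)), -1))) = Mul(-1, Mul(Mul(Rational(3, 11), Pow(Rational(14, 3), -1)), Pow(Mul(-39, -43), -1))) = Mul(-1, Mul(Mul(Rational(3, 11), Rational(3, 14)), Pow(1677, -1))) = Mul(-1, Mul(Rational(9, 154), Rational(1, 1677))) = Mul(-1, Rational(3, 86086)) = Rational(-3, 86086)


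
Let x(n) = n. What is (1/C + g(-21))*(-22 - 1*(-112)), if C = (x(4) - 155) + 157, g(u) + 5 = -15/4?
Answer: -1545/2 ≈ -772.50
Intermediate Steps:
g(u) = -35/4 (g(u) = -5 - 15/4 = -35/4)
C = 6 (C = (4 - 155) + 157 = -151 + 157 = 6)
(1/C + g(-21))*(-22 - 1*(-112)) = (1/6 - 35/4)*(-22 - 1*(-112)) = (⅙ - 35/4)*(-22 + 112) = -103/12*90 = -1545/2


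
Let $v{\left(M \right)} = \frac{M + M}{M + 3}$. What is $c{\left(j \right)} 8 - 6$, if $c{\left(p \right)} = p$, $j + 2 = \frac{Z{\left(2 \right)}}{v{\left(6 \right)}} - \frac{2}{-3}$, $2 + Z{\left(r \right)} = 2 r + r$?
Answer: $\frac{22}{3} \approx 7.3333$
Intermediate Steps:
$Z{\left(r \right)} = -2 + 3 r$ ($Z{\left(r \right)} = -2 + \left(2 r + r\right) = -2 + 3 r$)
$v{\left(M \right)} = \frac{2 M}{3 + M}$
$j = \frac{5}{3}$ ($j = -2 - \left(- \frac{2}{3} - \frac{-2 + 3 \cdot 2}{2 \cdot 6 \frac{1}{3 + 6}}\right) = -2 - \left(- \frac{2}{3} - \frac{-2 + 6}{2 \cdot 6 \cdot \frac{1}{9}}\right) = -2 + \left(\frac{4}{2 \cdot 6 \cdot \frac{1}{9}} + \frac{2}{3}\right) = -2 + \left(\frac{4}{\frac{4}{3}} + \frac{2}{3}\right) = -2 + \left(4 \cdot \frac{3}{4} + \frac{2}{3}\right) = -2 + \left(3 + \frac{2}{3}\right) = -2 + \frac{11}{3} = \frac{5}{3} \approx 1.6667$)
$c{\left(j \right)} 8 - 6 = \frac{5}{3} \cdot 8 - 6 = \frac{40}{3} - 6 = \frac{22}{3}$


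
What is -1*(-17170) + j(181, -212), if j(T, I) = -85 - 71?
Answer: 17014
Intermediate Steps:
j(T, I) = -156
-1*(-17170) + j(181, -212) = -1*(-17170) - 156 = 17170 - 156 = 17014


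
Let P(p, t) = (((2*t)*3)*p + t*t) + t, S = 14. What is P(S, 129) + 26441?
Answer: 54047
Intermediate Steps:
P(p, t) = t + t**2 + 6*p*t (P(p, t) = ((6*t)*p + t**2) + t = (6*p*t + t**2) + t = (t**2 + 6*p*t) + t = t + t**2 + 6*p*t)
P(S, 129) + 26441 = 129*(1 + 129 + 6*14) + 26441 = 129*(1 + 129 + 84) + 26441 = 129*214 + 26441 = 27606 + 26441 = 54047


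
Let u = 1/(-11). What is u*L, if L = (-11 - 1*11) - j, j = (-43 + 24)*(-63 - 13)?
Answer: 1466/11 ≈ 133.27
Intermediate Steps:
j = 1444 (j = -19*(-76) = 1444)
u = -1/11 ≈ -0.090909
L = -1466 (L = (-11 - 1*11) - 1*1444 = (-11 - 11) - 1444 = -22 - 1444 = -1466)
u*L = -1/11*(-1466) = 1466/11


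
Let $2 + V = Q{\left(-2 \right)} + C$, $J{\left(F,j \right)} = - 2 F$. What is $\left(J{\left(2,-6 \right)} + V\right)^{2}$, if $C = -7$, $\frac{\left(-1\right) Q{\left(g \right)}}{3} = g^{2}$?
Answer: $625$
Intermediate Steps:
$Q{\left(g \right)} = - 3 g^{2}$
$V = -21$ ($V = -2 - \left(7 + 3 \left(-2\right)^{2}\right) = -2 - 19 = -21$)
$\left(J{\left(2,-6 \right)} + V\right)^{2} = \left(\left(-2\right) 2 - 21\right)^{2} = \left(-4 - 21\right)^{2} = \left(-25\right)^{2} = 625$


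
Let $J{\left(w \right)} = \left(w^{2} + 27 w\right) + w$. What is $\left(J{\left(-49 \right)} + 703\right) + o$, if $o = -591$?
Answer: $1141$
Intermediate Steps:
$J{\left(w \right)} = w^{2} + 28 w$
$\left(J{\left(-49 \right)} + 703\right) + o = \left(- 49 \left(28 - 49\right) + 703\right) - 591 = \left(\left(-49\right) \left(-21\right) + 703\right) - 591 = \left(1029 + 703\right) - 591 = 1732 - 591 = 1141$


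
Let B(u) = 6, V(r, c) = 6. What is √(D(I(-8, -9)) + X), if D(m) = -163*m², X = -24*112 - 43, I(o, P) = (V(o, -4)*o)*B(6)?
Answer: I*√13522603 ≈ 3677.3*I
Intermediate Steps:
I(o, P) = 36*o (I(o, P) = (6*o)*6 = 36*o)
X = -2731 (X = -2688 - 43 = -2731)
√(D(I(-8, -9)) + X) = √(-163*(36*(-8))² - 2731) = √(-163*(-288)² - 2731) = √(-163*82944 - 2731) = √(-13519872 - 2731) = √(-13522603) = I*√13522603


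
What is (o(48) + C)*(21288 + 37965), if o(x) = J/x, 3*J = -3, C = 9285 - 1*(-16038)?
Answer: 24007399753/16 ≈ 1.5005e+9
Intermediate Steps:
C = 25323 (C = 9285 + 16038 = 25323)
J = -1 (J = (1/3)*(-3) = -1)
o(x) = -1/x
(o(48) + C)*(21288 + 37965) = (-1/48 + 25323)*(21288 + 37965) = (-1*1/48 + 25323)*59253 = (-1/48 + 25323)*59253 = (1215503/48)*59253 = 24007399753/16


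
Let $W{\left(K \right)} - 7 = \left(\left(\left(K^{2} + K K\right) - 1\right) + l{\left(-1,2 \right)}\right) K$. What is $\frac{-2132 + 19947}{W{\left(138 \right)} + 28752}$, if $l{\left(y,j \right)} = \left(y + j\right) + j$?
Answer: $\frac{17815}{5285179} \approx 0.0033707$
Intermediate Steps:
$l{\left(y,j \right)} = y + 2 j$ ($l{\left(y,j \right)} = \left(j + y\right) + j = y + 2 j$)
$W{\left(K \right)} = 7 + K \left(2 + 2 K^{2}\right)$ ($W{\left(K \right)} = 7 + \left(\left(\left(K^{2} + K K\right) - 1\right) + \left(-1 + 2 \cdot 2\right)\right) K = 7 + \left(\left(\left(K^{2} + K^{2}\right) - 1\right) + \left(-1 + 4\right)\right) K = 7 + \left(\left(2 K^{2} - 1\right) + 3\right) K = 7 + \left(\left(-1 + 2 K^{2}\right) + 3\right) K = 7 + \left(2 + 2 K^{2}\right) K = 7 + K \left(2 + 2 K^{2}\right)$)
$\frac{-2132 + 19947}{W{\left(138 \right)} + 28752} = \frac{-2132 + 19947}{\left(7 + 2 \cdot 138 + 2 \cdot 138^{3}\right) + 28752} = \frac{17815}{\left(7 + 276 + 2 \cdot 2628072\right) + 28752} = \frac{17815}{\left(7 + 276 + 5256144\right) + 28752} = \frac{17815}{5256427 + 28752} = \frac{17815}{5285179}$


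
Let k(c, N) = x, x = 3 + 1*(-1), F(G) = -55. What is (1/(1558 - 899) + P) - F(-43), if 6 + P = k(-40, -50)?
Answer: 33610/659 ≈ 51.002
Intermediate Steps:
x = 2 (x = 3 - 1 = 2)
k(c, N) = 2
P = -4 (P = -6 + 2 = -4)
(1/(1558 - 899) + P) - F(-43) = (1/(1558 - 899) - 4) - 1*(-55) = (1/659 - 4) + 55 = -2635/659 + 55 = 33610/659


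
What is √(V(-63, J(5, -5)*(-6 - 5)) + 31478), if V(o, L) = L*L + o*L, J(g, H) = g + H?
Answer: √31478 ≈ 177.42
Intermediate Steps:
J(g, H) = H + g
V(o, L) = L² + L*o
√(V(-63, J(5, -5)*(-6 - 5)) + 31478) = √(((-5 + 5)*(-6 - 5))*((-5 + 5)*(-6 - 5) - 63) + 31478) = √((0*(-11))*(0*(-11) - 63) + 31478) = √(0*(0 - 63) + 31478) = √(0*(-63) + 31478) = √(0 + 31478) = √31478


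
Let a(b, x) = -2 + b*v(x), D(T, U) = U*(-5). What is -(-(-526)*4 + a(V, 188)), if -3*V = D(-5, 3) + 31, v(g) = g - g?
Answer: -2102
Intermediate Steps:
v(g) = 0
D(T, U) = -5*U
V = -16/3 (V = -(-5*3 + 31)/3 = -(-15 + 31)/3 = -1/3*16 = -16/3 ≈ -5.3333)
a(b, x) = -2 (a(b, x) = -2 + b*0 = -2 + 0 = -2)
-(-(-526)*4 + a(V, 188)) = -(-(-526)*4 - 2) = -(-1*(-2104) - 2) = -(2104 - 2) = -1*2102 = -2102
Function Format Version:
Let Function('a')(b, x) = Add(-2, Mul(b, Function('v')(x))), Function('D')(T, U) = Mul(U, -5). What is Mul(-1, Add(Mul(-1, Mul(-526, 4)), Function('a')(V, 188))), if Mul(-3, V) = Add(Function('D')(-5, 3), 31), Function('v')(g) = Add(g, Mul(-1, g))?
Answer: -2102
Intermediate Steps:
Function('v')(g) = 0
Function('D')(T, U) = Mul(-5, U)
V = Rational(-16, 3) (V = Mul(Rational(-1, 3), Add(Mul(-5, 3), 31)) = Mul(Rational(-1, 3), Add(-15, 31)) = Mul(Rational(-1, 3), 16) = Rational(-16, 3) ≈ -5.3333)
Function('a')(b, x) = -2 (Function('a')(b, x) = Add(-2, Mul(b, 0)) = Add(-2, 0) = -2)
Mul(-1, Add(Mul(-1, Mul(-526, 4)), Function('a')(V, 188))) = Mul(-1, Add(Mul(-1, Mul(-526, 4)), -2)) = Mul(-1, Add(Mul(-1, -2104), -2)) = Mul(-1, Add(2104, -2)) = Mul(-1, 2102) = -2102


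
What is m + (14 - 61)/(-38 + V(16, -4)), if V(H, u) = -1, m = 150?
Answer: 5897/39 ≈ 151.21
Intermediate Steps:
m + (14 - 61)/(-38 + V(16, -4)) = 150 + (14 - 61)/(-38 - 1) = 150 - 47/(-39) = 150 - 47*(-1/39) = 150 + 47/39 = 5897/39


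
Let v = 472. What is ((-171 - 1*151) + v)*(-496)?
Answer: -74400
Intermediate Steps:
((-171 - 1*151) + v)*(-496) = ((-171 - 1*151) + 472)*(-496) = ((-171 - 151) + 472)*(-496) = (-322 + 472)*(-496) = 150*(-496) = -74400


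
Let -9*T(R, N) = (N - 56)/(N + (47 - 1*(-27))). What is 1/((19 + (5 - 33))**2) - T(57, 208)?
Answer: 275/3807 ≈ 0.072235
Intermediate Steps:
T(R, N) = -(-56 + N)/(9*(74 + N)) (T(R, N) = -(N - 56)/(9*(N + (47 - 1*(-27)))) = -(-56 + N)/(9*(N + (47 + 27))) = -(-56 + N)/(9*(N + 74)) = -(-56 + N)/(9*(74 + N)))
1/((19 + (5 - 33))**2) - T(57, 208) = 1/((19 + (5 - 33))**2) - (56 - 1*208)/(9*(74 + 208)) = 1/((19 - 28)**2) - (56 - 208)/(9*282) = 1/((-9)**2) - (-152)/(9*282) = 1/81 - 1*(-76/1269) = 1/81 + 76/1269 = 275/3807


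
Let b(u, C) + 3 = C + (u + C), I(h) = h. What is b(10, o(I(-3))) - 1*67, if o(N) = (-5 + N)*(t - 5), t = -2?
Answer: 52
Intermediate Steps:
o(N) = 35 - 7*N (o(N) = (-5 + N)*(-2 - 5) = (-5 + N)*(-7) = 35 - 7*N)
b(u, C) = -3 + u + 2*C (b(u, C) = -3 + (C + (u + C)) = -3 + (C + (C + u)) = -3 + (u + 2*C) = -3 + u + 2*C)
b(10, o(I(-3))) - 1*67 = (-3 + 10 + 2*(35 - 7*(-3))) - 1*67 = (-3 + 10 + 2*(35 + 21)) - 67 = (-3 + 10 + 2*56) - 67 = (-3 + 10 + 112) - 67 = 119 - 67 = 52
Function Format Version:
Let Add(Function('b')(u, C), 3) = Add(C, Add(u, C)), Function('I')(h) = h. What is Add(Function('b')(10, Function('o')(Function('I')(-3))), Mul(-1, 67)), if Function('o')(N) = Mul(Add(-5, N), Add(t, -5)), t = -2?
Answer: 52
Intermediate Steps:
Function('o')(N) = Add(35, Mul(-7, N)) (Function('o')(N) = Mul(Add(-5, N), Add(-2, -5)) = Mul(Add(-5, N), -7) = Add(35, Mul(-7, N)))
Function('b')(u, C) = Add(-3, u, Mul(2, C)) (Function('b')(u, C) = Add(-3, Add(C, Add(u, C))) = Add(-3, Add(C, Add(C, u))) = Add(-3, Add(u, Mul(2, C))) = Add(-3, u, Mul(2, C)))
Add(Function('b')(10, Function('o')(Function('I')(-3))), Mul(-1, 67)) = Add(Add(-3, 10, Mul(2, Add(35, Mul(-7, -3)))), Mul(-1, 67)) = Add(Add(-3, 10, Mul(2, Add(35, 21))), -67) = Add(Add(-3, 10, Mul(2, 56)), -67) = Add(Add(-3, 10, 112), -67) = Add(119, -67) = 52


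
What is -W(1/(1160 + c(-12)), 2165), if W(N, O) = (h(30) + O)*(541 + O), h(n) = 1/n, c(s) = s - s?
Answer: -29292901/5 ≈ -5.8586e+6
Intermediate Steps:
c(s) = 0
W(N, O) = (541 + O)*(1/30 + O) (W(N, O) = (1/30 + O)*(541 + O) = (541 + O)*(1/30 + O))
-W(1/(1160 + c(-12)), 2165) = -(541/30 + 2165**2 + (16231/30)*2165) = -(541/30 + 4687225 + 7028023/6) = -1*29292901/5 = -29292901/5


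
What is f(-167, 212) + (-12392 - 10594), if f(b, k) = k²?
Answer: 21958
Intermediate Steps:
f(-167, 212) + (-12392 - 10594) = 212² + (-12392 - 10594) = 44944 - 22986 = 21958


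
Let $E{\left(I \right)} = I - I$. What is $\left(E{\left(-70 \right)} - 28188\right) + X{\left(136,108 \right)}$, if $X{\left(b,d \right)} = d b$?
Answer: $-13500$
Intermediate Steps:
$E{\left(I \right)} = 0$
$X{\left(b,d \right)} = b d$
$\left(E{\left(-70 \right)} - 28188\right) + X{\left(136,108 \right)} = \left(0 - 28188\right) + 136 \cdot 108 = -28188 + 14688 = -13500$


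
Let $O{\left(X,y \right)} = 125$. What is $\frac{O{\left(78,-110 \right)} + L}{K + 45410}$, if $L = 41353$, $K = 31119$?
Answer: $\frac{41478}{76529} \approx 0.54199$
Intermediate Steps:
$\frac{O{\left(78,-110 \right)} + L}{K + 45410} = \frac{125 + 41353}{31119 + 45410} = \frac{41478}{76529}$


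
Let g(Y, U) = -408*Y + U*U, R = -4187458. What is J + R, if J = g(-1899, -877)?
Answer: -2643537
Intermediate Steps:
g(Y, U) = U² - 408*Y (g(Y, U) = -408*Y + U² = U² - 408*Y)
J = 1543921 (J = (-877)² - 408*(-1899) = 769129 + 774792 = 1543921)
J + R = 1543921 - 4187458 = -2643537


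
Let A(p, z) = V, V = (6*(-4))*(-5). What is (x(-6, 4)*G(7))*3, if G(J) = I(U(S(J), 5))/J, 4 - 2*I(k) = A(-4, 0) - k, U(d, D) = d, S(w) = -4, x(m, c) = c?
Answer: -720/7 ≈ -102.86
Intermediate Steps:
V = 120 (V = -24*(-5) = 120)
A(p, z) = 120
I(k) = -58 + k/2 (I(k) = 2 - (120 - k)/2 = 2 + (-60 + k/2) = -58 + k/2)
G(J) = -60/J (G(J) = (-58 + (½)*(-4))/J = (-58 - 2)/J = -60/J)
(x(-6, 4)*G(7))*3 = (4*(-60/7))*3 = -240/7*3 = -720/7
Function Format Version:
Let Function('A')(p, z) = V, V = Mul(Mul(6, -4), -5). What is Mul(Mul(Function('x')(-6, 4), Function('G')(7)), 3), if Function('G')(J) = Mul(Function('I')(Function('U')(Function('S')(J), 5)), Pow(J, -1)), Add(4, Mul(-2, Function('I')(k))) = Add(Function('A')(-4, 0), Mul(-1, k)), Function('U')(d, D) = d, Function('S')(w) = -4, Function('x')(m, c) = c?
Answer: Rational(-720, 7) ≈ -102.86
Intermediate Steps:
V = 120 (V = Mul(-24, -5) = 120)
Function('A')(p, z) = 120
Function('I')(k) = Add(-58, Mul(Rational(1, 2), k)) (Function('I')(k) = Add(2, Mul(Rational(-1, 2), Add(120, Mul(-1, k)))) = Add(2, Add(-60, Mul(Rational(1, 2), k))) = Add(-58, Mul(Rational(1, 2), k)))
Function('G')(J) = Mul(-60, Pow(J, -1)) (Function('G')(J) = Mul(Add(-58, Mul(Rational(1, 2), -4)), Pow(J, -1)) = Mul(Add(-58, -2), Pow(J, -1)) = Mul(-60, Pow(J, -1)))
Mul(Mul(Function('x')(-6, 4), Function('G')(7)), 3) = Mul(Mul(4, Mul(-60, Pow(7, -1))), 3) = Mul(Mul(4, Mul(-60, Rational(1, 7))), 3) = Mul(Mul(4, Rational(-60, 7)), 3) = Mul(Rational(-240, 7), 3) = Rational(-720, 7)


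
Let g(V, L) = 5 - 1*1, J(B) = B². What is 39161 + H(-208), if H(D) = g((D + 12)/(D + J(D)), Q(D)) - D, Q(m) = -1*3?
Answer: 39373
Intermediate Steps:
Q(m) = -3
g(V, L) = 4 (g(V, L) = 5 - 1 = 4)
H(D) = 4 - D
39161 + H(-208) = 39161 + (4 - 1*(-208)) = 39161 + (4 + 208) = 39161 + 212 = 39373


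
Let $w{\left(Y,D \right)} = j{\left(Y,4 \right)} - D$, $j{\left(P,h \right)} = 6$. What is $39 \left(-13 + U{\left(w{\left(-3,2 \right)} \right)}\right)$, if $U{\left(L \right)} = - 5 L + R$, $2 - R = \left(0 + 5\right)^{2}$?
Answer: $-2184$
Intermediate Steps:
$R = -23$ ($R = 2 - \left(0 + 5\right)^{2} = 2 - 5^{2} = 2 - 25 = -23$)
$w{\left(Y,D \right)} = 6 - D$
$U{\left(L \right)} = -23 - 5 L$ ($U{\left(L \right)} = - 5 L - 23 = -23 - 5 L$)
$39 \left(-13 + U{\left(w{\left(-3,2 \right)} \right)}\right) = 39 \left(-13 - \left(23 + 5 \left(6 - 2\right)\right)\right) = 39 \left(-13 - 43\right) = 39 \left(-56\right) = -2184$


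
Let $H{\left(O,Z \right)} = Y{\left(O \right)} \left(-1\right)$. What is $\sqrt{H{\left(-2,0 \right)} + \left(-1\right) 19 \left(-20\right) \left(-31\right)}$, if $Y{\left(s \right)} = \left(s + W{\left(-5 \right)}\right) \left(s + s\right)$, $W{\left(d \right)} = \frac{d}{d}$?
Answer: $2 i \sqrt{2946} \approx 108.55 i$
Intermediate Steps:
$W{\left(d \right)} = 1$
$Y{\left(s \right)} = 2 s \left(1 + s\right)$ ($Y{\left(s \right)} = \left(s + 1\right) \left(s + s\right) = \left(1 + s\right) 2 s = 2 s \left(1 + s\right)$)
$H{\left(O,Z \right)} = - 2 O \left(1 + O\right)$ ($H{\left(O,Z \right)} = 2 O \left(1 + O\right) \left(-1\right) = - 2 O \left(1 + O\right)$)
$\sqrt{H{\left(-2,0 \right)} + \left(-1\right) 19 \left(-20\right) \left(-31\right)} = \sqrt{\left(-2\right) \left(-2\right) \left(1 - 2\right) + \left(-1\right) 19 \left(-20\right) \left(-31\right)} = \sqrt{\left(-2\right) \left(-2\right) \left(-1\right) + \left(-19\right) \left(-20\right) \left(-31\right)} = \sqrt{-4 + 380 \left(-31\right)} = \sqrt{-4 - 11780} = \sqrt{-11784} = 2 i \sqrt{2946}$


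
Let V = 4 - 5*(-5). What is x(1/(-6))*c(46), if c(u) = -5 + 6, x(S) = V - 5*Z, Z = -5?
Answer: 54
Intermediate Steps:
V = 29 (V = 4 + 25 = 29)
x(S) = 54 (x(S) = 29 - 5*(-5) = 29 - 1*(-25) = 29 + 25 = 54)
c(u) = 1
x(1/(-6))*c(46) = 54*1 = 54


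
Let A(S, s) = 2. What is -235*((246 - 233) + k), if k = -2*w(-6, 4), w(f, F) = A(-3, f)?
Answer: -2115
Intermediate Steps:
w(f, F) = 2
k = -4 (k = -2*2 = -4)
-235*((246 - 233) + k) = -235*((246 - 233) - 4) = -235*(13 - 4) = -235*9 = -2115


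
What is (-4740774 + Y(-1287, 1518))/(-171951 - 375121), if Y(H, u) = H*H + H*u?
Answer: 5038071/547072 ≈ 9.2092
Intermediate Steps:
Y(H, u) = H² + H*u
(-4740774 + Y(-1287, 1518))/(-171951 - 375121) = (-4740774 - 1287*(-1287 + 1518))/(-171951 - 375121) = (-4740774 - 1287*231)/(-547072) = (-4740774 - 297297)*(-1/547072) = -5038071*(-1/547072) = 5038071/547072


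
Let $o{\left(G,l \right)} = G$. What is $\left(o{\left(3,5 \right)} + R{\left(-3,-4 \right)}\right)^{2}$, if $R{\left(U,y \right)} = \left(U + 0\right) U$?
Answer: $144$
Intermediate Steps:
$R{\left(U,y \right)} = U^{2}$ ($R{\left(U,y \right)} = U U = U^{2}$)
$\left(o{\left(3,5 \right)} + R{\left(-3,-4 \right)}\right)^{2} = \left(3 + \left(-3\right)^{2}\right)^{2} = \left(3 + 9\right)^{2} = 12^{2} = 144$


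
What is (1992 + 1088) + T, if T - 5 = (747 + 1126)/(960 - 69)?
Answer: 2750608/891 ≈ 3087.1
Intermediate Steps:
T = 6328/891 (T = 5 + (747 + 1126)/(960 - 69) = 5 + 1873/891 = 6328/891 ≈ 7.1021)
(1992 + 1088) + T = (1992 + 1088) + 6328/891 = 3080 + 6328/891 = 2750608/891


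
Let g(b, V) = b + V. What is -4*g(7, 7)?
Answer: -56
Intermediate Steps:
g(b, V) = V + b
-4*g(7, 7) = -4*(7 + 7) = -4*14 = -56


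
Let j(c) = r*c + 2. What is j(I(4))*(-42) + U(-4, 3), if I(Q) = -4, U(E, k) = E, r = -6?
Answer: -1096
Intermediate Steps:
j(c) = 2 - 6*c (j(c) = -6*c + 2 = 2 - 6*c)
j(I(4))*(-42) + U(-4, 3) = (2 - 6*(-4))*(-42) - 4 = (2 + 24)*(-42) - 4 = 26*(-42) - 4 = -1092 - 4 = -1096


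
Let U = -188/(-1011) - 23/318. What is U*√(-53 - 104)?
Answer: 4059*I*√157/35722 ≈ 1.4237*I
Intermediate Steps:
U = 4059/35722 (U = -188*(-1/1011) - 23*1/318 = 188/1011 - 23/318 = 4059/35722 ≈ 0.11363)
U*√(-53 - 104) = 4059*√(-53 - 104)/35722 = 4059*√(-157)/35722 = 4059*(I*√157)/35722 = 4059*I*√157/35722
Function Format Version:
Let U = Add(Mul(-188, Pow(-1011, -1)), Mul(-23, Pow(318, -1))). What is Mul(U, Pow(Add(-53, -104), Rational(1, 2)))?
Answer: Mul(Rational(4059, 35722), I, Pow(157, Rational(1, 2))) ≈ Mul(1.4237, I)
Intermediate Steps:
U = Rational(4059, 35722) (U = Add(Mul(-188, Rational(-1, 1011)), Mul(-23, Rational(1, 318))) = Add(Rational(188, 1011), Rational(-23, 318)) = Rational(4059, 35722) ≈ 0.11363)
Mul(U, Pow(Add(-53, -104), Rational(1, 2))) = Mul(Rational(4059, 35722), Pow(Add(-53, -104), Rational(1, 2))) = Mul(Rational(4059, 35722), Pow(-157, Rational(1, 2))) = Mul(Rational(4059, 35722), Mul(I, Pow(157, Rational(1, 2)))) = Mul(Rational(4059, 35722), I, Pow(157, Rational(1, 2)))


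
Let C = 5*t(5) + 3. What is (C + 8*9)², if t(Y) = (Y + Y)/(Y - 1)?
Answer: 30625/4 ≈ 7656.3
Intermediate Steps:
t(Y) = 2*Y/(-1 + Y) (t(Y) = (2*Y)/(-1 + Y) = 2*Y/(-1 + Y))
C = 31/2 (C = 5*(2*5/(-1 + 5)) + 3 = 5*(2*5/4) + 3 = 5*(2*5*(¼)) + 3 = 5*(5/2) + 3 = 25/2 + 3 = 31/2 ≈ 15.500)
(C + 8*9)² = (31/2 + 8*9)² = (31/2 + 72)² = (175/2)² = 30625/4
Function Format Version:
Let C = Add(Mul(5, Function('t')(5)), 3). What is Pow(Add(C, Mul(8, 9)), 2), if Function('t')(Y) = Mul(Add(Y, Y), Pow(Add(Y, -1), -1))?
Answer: Rational(30625, 4) ≈ 7656.3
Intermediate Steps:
Function('t')(Y) = Mul(2, Y, Pow(Add(-1, Y), -1)) (Function('t')(Y) = Mul(Mul(2, Y), Pow(Add(-1, Y), -1)) = Mul(2, Y, Pow(Add(-1, Y), -1)))
C = Rational(31, 2) (C = Add(Mul(5, Mul(2, 5, Pow(Add(-1, 5), -1))), 3) = Add(Mul(5, Mul(2, 5, Pow(4, -1))), 3) = Add(Mul(5, Mul(2, 5, Rational(1, 4))), 3) = Add(Mul(5, Rational(5, 2)), 3) = Add(Rational(25, 2), 3) = Rational(31, 2) ≈ 15.500)
Pow(Add(C, Mul(8, 9)), 2) = Pow(Add(Rational(31, 2), Mul(8, 9)), 2) = Pow(Add(Rational(31, 2), 72), 2) = Pow(Rational(175, 2), 2) = Rational(30625, 4)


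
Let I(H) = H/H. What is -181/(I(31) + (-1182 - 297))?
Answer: 181/1478 ≈ 0.12246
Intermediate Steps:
I(H) = 1
-181/(I(31) + (-1182 - 297)) = -181/(1 + (-1182 - 297)) = -181/(1 - 1479) = -181/(-1478) = -1/1478*(-181) = 181/1478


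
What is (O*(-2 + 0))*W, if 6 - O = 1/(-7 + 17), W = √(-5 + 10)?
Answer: -59*√5/5 ≈ -26.386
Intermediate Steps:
W = √5 ≈ 2.2361
O = 59/10 (O = 6 - 1/(-7 + 17) = 6 - 1/10 = 6 - 1*⅒ = 6 - ⅒ = 59/10 ≈ 5.9000)
(O*(-2 + 0))*W = (59*(-2 + 0)/10)*√5 = ((59/10)*(-2))*√5 = -59*√5/5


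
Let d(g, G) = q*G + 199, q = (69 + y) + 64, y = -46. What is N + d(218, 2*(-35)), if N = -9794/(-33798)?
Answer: -99547112/16899 ≈ -5890.7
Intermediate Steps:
q = 87 (q = (69 - 46) + 64 = 23 + 64 = 87)
d(g, G) = 199 + 87*G (d(g, G) = 87*G + 199 = 199 + 87*G)
N = 4897/16899 (N = -9794*(-1/33798) = 4897/16899 ≈ 0.28978)
N + d(218, 2*(-35)) = 4897/16899 + (199 + 87*(2*(-35))) = 4897/16899 + (199 + 87*(-70)) = 4897/16899 + (199 - 6090) = 4897/16899 - 5891 = -99547112/16899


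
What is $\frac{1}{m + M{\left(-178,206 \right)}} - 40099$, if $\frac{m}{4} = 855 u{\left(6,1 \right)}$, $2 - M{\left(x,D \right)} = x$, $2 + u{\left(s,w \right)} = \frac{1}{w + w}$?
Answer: $- \frac{198490051}{4950} \approx -40099.0$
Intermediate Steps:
$u{\left(s,w \right)} = -2 + \frac{1}{2 w}$ ($u{\left(s,w \right)} = -2 + \frac{1}{w + w} = -2 + \frac{1}{2 w}$)
$M{\left(x,D \right)} = 2 - x$
$m = -5130$ ($m = 4 \cdot 855 \left(-2 + \frac{1}{2 \cdot 1}\right) = 4 \cdot 855 \left(-2 + \frac{1}{2} \cdot 1\right) = 4 \cdot 855 \left(-2 + \frac{1}{2}\right) = 4 \cdot 855 \left(- \frac{3}{2}\right) = 4 \left(- \frac{2565}{2}\right) = -5130$)
$\frac{1}{m + M{\left(-178,206 \right)}} - 40099 = \frac{1}{-5130 + \left(2 - -178\right)} - 40099 = \frac{1}{-5130 + \left(2 + 178\right)} - 40099 = \frac{1}{-5130 + 180} - 40099 = \frac{1}{-4950} - 40099 = - \frac{1}{4950} - 40099 = - \frac{198490051}{4950}$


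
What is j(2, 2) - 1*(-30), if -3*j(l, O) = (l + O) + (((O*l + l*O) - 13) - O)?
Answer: 31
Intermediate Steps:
j(l, O) = 13/3 - l/3 - 2*O*l/3 (j(l, O) = -((l + O) + (((O*l + l*O) - 13) - O))/3 = -((O + l) + (((O*l + O*l) - 13) - O))/3 = -((O + l) + ((2*O*l - 13) - O))/3 = -((O + l) + ((-13 + 2*O*l) - O))/3 = -((O + l) + (-13 - O + 2*O*l))/3 = -(-13 + l + 2*O*l)/3 = 13/3 - l/3 - 2*O*l/3)
j(2, 2) - 1*(-30) = (13/3 - ⅓*2 - ⅔*2*2) - 1*(-30) = (13/3 - ⅔ - 8/3) + 30 = 1 + 30 = 31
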